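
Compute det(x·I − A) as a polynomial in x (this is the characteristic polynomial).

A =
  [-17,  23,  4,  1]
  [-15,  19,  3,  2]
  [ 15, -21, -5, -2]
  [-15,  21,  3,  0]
x^4 + 3*x^3 - 6*x^2 - 28*x - 24

Expanding det(x·I − A) (e.g. by cofactor expansion or by noting that A is similar to its Jordan form J, which has the same characteristic polynomial as A) gives
  χ_A(x) = x^4 + 3*x^3 - 6*x^2 - 28*x - 24
which factors as (x - 3)*(x + 2)^3. The eigenvalues (with algebraic multiplicities) are λ = -2 with multiplicity 3, λ = 3 with multiplicity 1.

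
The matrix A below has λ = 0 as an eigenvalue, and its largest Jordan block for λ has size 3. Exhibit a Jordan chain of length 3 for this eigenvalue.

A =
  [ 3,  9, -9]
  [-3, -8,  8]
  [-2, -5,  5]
A Jordan chain for λ = 0 of length 3:
v_1 = (0, -1, -1)ᵀ
v_2 = (3, -3, -2)ᵀ
v_3 = (1, 0, 0)ᵀ

Let N = A − (0)·I. We want v_3 with N^3 v_3 = 0 but N^2 v_3 ≠ 0; then v_{j-1} := N · v_j for j = 3, …, 2.

Pick v_3 = (1, 0, 0)ᵀ.
Then v_2 = N · v_3 = (3, -3, -2)ᵀ.
Then v_1 = N · v_2 = (0, -1, -1)ᵀ.

Sanity check: (A − (0)·I) v_1 = (0, 0, 0)ᵀ = 0. ✓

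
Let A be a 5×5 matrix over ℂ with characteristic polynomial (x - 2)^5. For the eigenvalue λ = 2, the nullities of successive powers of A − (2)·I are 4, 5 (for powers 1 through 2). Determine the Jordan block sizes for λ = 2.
Block sizes for λ = 2: [2, 1, 1, 1]

From the dimensions of kernels of powers, the number of Jordan blocks of size at least j is d_j − d_{j−1} where d_j = dim ker(N^j) (with d_0 = 0). Computing the differences gives [4, 1].
The number of blocks of size exactly k is (#blocks of size ≥ k) − (#blocks of size ≥ k + 1), so the partition is: 3 block(s) of size 1, 1 block(s) of size 2.
In nonincreasing order the block sizes are [2, 1, 1, 1].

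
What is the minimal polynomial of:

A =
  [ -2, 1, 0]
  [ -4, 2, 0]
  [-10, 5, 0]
x^2

The characteristic polynomial is χ_A(x) = x^3, so the eigenvalues are known. The minimal polynomial is
  m_A(x) = Π_λ (x − λ)^{k_λ}
where k_λ is the size of the *largest* Jordan block for λ (equivalently, the smallest k with (A − λI)^k v = 0 for every generalised eigenvector v of λ).

  λ = 0: largest Jordan block has size 2, contributing (x − 0)^2

So m_A(x) = x^2 = x^2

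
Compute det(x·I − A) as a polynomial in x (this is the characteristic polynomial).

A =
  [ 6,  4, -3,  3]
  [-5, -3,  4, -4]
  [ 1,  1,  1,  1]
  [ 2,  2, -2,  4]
x^4 - 8*x^3 + 24*x^2 - 32*x + 16

Expanding det(x·I − A) (e.g. by cofactor expansion or by noting that A is similar to its Jordan form J, which has the same characteristic polynomial as A) gives
  χ_A(x) = x^4 - 8*x^3 + 24*x^2 - 32*x + 16
which factors as (x - 2)^4. The eigenvalues (with algebraic multiplicities) are λ = 2 with multiplicity 4.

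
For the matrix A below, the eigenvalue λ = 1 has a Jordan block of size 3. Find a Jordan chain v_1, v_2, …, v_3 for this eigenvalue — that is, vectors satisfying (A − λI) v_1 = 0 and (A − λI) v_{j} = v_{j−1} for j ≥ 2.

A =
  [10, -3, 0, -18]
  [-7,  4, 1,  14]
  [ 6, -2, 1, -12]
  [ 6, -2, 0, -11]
A Jordan chain for λ = 1 of length 3:
v_1 = (-6, 6, -4, -4)ᵀ
v_2 = (9, -7, 6, 6)ᵀ
v_3 = (1, 0, 0, 0)ᵀ

Let N = A − (1)·I. We want v_3 with N^3 v_3 = 0 but N^2 v_3 ≠ 0; then v_{j-1} := N · v_j for j = 3, …, 2.

Pick v_3 = (1, 0, 0, 0)ᵀ.
Then v_2 = N · v_3 = (9, -7, 6, 6)ᵀ.
Then v_1 = N · v_2 = (-6, 6, -4, -4)ᵀ.

Sanity check: (A − (1)·I) v_1 = (0, 0, 0, 0)ᵀ = 0. ✓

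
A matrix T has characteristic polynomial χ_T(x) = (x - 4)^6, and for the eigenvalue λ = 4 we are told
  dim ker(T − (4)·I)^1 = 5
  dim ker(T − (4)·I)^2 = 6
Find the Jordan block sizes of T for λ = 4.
Block sizes for λ = 4: [2, 1, 1, 1, 1]

From the dimensions of kernels of powers, the number of Jordan blocks of size at least j is d_j − d_{j−1} where d_j = dim ker(N^j) (with d_0 = 0). Computing the differences gives [5, 1].
The number of blocks of size exactly k is (#blocks of size ≥ k) − (#blocks of size ≥ k + 1), so the partition is: 4 block(s) of size 1, 1 block(s) of size 2.
In nonincreasing order the block sizes are [2, 1, 1, 1, 1].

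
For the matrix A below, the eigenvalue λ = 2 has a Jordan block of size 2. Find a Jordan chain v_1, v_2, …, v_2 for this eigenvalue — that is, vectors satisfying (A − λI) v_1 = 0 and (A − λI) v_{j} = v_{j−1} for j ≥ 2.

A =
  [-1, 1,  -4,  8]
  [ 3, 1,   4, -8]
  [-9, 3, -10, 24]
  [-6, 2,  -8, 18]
A Jordan chain for λ = 2 of length 2:
v_1 = (-3, 3, -9, -6)ᵀ
v_2 = (1, 0, 0, 0)ᵀ

Let N = A − (2)·I. We want v_2 with N^2 v_2 = 0 but N^1 v_2 ≠ 0; then v_{j-1} := N · v_j for j = 2, …, 2.

Pick v_2 = (1, 0, 0, 0)ᵀ.
Then v_1 = N · v_2 = (-3, 3, -9, -6)ᵀ.

Sanity check: (A − (2)·I) v_1 = (0, 0, 0, 0)ᵀ = 0. ✓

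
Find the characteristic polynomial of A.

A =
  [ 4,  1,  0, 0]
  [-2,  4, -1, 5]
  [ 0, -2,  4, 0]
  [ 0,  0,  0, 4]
x^4 - 16*x^3 + 96*x^2 - 256*x + 256

Expanding det(x·I − A) (e.g. by cofactor expansion or by noting that A is similar to its Jordan form J, which has the same characteristic polynomial as A) gives
  χ_A(x) = x^4 - 16*x^3 + 96*x^2 - 256*x + 256
which factors as (x - 4)^4. The eigenvalues (with algebraic multiplicities) are λ = 4 with multiplicity 4.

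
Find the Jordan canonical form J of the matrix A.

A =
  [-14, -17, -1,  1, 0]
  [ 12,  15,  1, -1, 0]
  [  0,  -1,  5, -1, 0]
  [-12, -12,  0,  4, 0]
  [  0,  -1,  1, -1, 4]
J_1(-2) ⊕ J_2(4) ⊕ J_1(4) ⊕ J_1(4)

The characteristic polynomial is
  det(x·I − A) = x^5 - 14*x^4 + 64*x^3 - 64*x^2 - 256*x + 512 = (x - 4)^4*(x + 2)

Eigenvalues and multiplicities (the geometric multiplicity of λ is n − rank(A − λI), which equals the number of Jordan blocks for λ):
  λ = -2: algebraic multiplicity = 1, geometric multiplicity = 1
  λ = 4: algebraic multiplicity = 4, geometric multiplicity = 3

Determining the block sizes for each eigenvalue:
  λ = -2: one block (gm = 1), so the single block has size am = 1 → block sizes [1]
  λ = 4: 3 blocks summing to 4 forces exactly one block of size 2 and the rest size 1 → block sizes [2, 1, 1]

Assembling the blocks gives a Jordan form
J =
  [-2, 0, 0, 0, 0]
  [ 0, 4, 1, 0, 0]
  [ 0, 0, 4, 0, 0]
  [ 0, 0, 0, 4, 0]
  [ 0, 0, 0, 0, 4]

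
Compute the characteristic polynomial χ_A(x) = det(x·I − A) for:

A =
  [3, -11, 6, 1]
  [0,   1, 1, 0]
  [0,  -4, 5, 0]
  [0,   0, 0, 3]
x^4 - 12*x^3 + 54*x^2 - 108*x + 81

Expanding det(x·I − A) (e.g. by cofactor expansion or by noting that A is similar to its Jordan form J, which has the same characteristic polynomial as A) gives
  χ_A(x) = x^4 - 12*x^3 + 54*x^2 - 108*x + 81
which factors as (x - 3)^4. The eigenvalues (with algebraic multiplicities) are λ = 3 with multiplicity 4.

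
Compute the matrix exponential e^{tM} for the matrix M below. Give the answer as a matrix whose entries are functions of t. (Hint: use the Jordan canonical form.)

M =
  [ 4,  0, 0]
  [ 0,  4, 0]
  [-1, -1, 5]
e^{tM} =
  [exp(4*t), 0, 0]
  [0, exp(4*t), 0]
  [-exp(5*t) + exp(4*t), -exp(5*t) + exp(4*t), exp(5*t)]

Strategy: write M = P · J · P⁻¹ where J is a Jordan canonical form, so e^{tM} = P · e^{tJ} · P⁻¹, and e^{tJ} can be computed block-by-block.

M has Jordan form
J =
  [4, 0, 0]
  [0, 4, 0]
  [0, 0, 5]
(up to reordering of blocks).

Per-block formulas:
  For a 1×1 block at λ = 4: exp(t · [4]) = [e^(4t)].
  For a 1×1 block at λ = 5: exp(t · [5]) = [e^(5t)].

After assembling e^{tJ} and conjugating by P, we get:

e^{tM} =
  [exp(4*t), 0, 0]
  [0, exp(4*t), 0]
  [-exp(5*t) + exp(4*t), -exp(5*t) + exp(4*t), exp(5*t)]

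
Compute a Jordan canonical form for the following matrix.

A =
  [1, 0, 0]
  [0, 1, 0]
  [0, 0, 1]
J_1(1) ⊕ J_1(1) ⊕ J_1(1)

The characteristic polynomial is
  det(x·I − A) = x^3 - 3*x^2 + 3*x - 1 = (x - 1)^3

Eigenvalues and multiplicities (the geometric multiplicity of λ is n − rank(A − λI), which equals the number of Jordan blocks for λ):
  λ = 1: algebraic multiplicity = 3, geometric multiplicity = 3

Determining the block sizes for each eigenvalue:
  λ = 1: gm = am = 3, so every block has size 1 → block sizes [1, 1, 1]

Assembling the blocks gives a Jordan form
J =
  [1, 0, 0]
  [0, 1, 0]
  [0, 0, 1]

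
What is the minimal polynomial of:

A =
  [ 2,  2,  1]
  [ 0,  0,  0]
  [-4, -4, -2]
x^2

The characteristic polynomial is χ_A(x) = x^3, so the eigenvalues are known. The minimal polynomial is
  m_A(x) = Π_λ (x − λ)^{k_λ}
where k_λ is the size of the *largest* Jordan block for λ (equivalently, the smallest k with (A − λI)^k v = 0 for every generalised eigenvector v of λ).

  λ = 0: largest Jordan block has size 2, contributing (x − 0)^2

So m_A(x) = x^2 = x^2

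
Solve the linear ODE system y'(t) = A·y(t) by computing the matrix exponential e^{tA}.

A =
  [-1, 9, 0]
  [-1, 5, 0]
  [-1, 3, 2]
e^{tA} =
  [-3*t*exp(2*t) + exp(2*t), 9*t*exp(2*t), 0]
  [-t*exp(2*t), 3*t*exp(2*t) + exp(2*t), 0]
  [-t*exp(2*t), 3*t*exp(2*t), exp(2*t)]

Strategy: write A = P · J · P⁻¹ where J is a Jordan canonical form, so e^{tA} = P · e^{tJ} · P⁻¹, and e^{tJ} can be computed block-by-block.

A has Jordan form
J =
  [2, 1, 0]
  [0, 2, 0]
  [0, 0, 2]
(up to reordering of blocks).

Per-block formulas:
  For a 1×1 block at λ = 2: exp(t · [2]) = [e^(2t)].
  For a 2×2 Jordan block J_2(2): exp(t · J_2(2)) = e^(2t)·(I + t·N), where N is the 2×2 nilpotent shift.

After assembling e^{tJ} and conjugating by P, we get:

e^{tA} =
  [-3*t*exp(2*t) + exp(2*t), 9*t*exp(2*t), 0]
  [-t*exp(2*t), 3*t*exp(2*t) + exp(2*t), 0]
  [-t*exp(2*t), 3*t*exp(2*t), exp(2*t)]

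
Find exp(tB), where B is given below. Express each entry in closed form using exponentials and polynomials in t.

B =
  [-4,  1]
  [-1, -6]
e^{tB} =
  [t*exp(-5*t) + exp(-5*t), t*exp(-5*t)]
  [-t*exp(-5*t), -t*exp(-5*t) + exp(-5*t)]

Strategy: write B = P · J · P⁻¹ where J is a Jordan canonical form, so e^{tB} = P · e^{tJ} · P⁻¹, and e^{tJ} can be computed block-by-block.

B has Jordan form
J =
  [-5,  1]
  [ 0, -5]
(up to reordering of blocks).

Per-block formulas:
  For a 2×2 Jordan block J_2(-5): exp(t · J_2(-5)) = e^(-5t)·(I + t·N), where N is the 2×2 nilpotent shift.

After assembling e^{tJ} and conjugating by P, we get:

e^{tB} =
  [t*exp(-5*t) + exp(-5*t), t*exp(-5*t)]
  [-t*exp(-5*t), -t*exp(-5*t) + exp(-5*t)]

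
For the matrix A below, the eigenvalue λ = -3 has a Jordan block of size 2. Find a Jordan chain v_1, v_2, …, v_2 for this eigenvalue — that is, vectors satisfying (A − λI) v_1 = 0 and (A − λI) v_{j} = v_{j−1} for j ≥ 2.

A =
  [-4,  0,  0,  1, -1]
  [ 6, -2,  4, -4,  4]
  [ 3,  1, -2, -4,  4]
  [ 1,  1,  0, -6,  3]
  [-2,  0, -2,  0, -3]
A Jordan chain for λ = -3 of length 2:
v_1 = (-1, -2, 1, 1, 2)ᵀ
v_2 = (1, 0, -2, 0, 0)ᵀ

Let N = A − (-3)·I. We want v_2 with N^2 v_2 = 0 but N^1 v_2 ≠ 0; then v_{j-1} := N · v_j for j = 2, …, 2.

Pick v_2 = (1, 0, -2, 0, 0)ᵀ.
Then v_1 = N · v_2 = (-1, -2, 1, 1, 2)ᵀ.

Sanity check: (A − (-3)·I) v_1 = (0, 0, 0, 0, 0)ᵀ = 0. ✓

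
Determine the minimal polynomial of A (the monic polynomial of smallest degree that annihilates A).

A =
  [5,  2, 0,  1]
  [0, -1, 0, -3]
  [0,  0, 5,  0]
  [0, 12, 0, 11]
x^2 - 10*x + 25

The characteristic polynomial is χ_A(x) = (x - 5)^4, so the eigenvalues are known. The minimal polynomial is
  m_A(x) = Π_λ (x − λ)^{k_λ}
where k_λ is the size of the *largest* Jordan block for λ (equivalently, the smallest k with (A − λI)^k v = 0 for every generalised eigenvector v of λ).

  λ = 5: largest Jordan block has size 2, contributing (x − 5)^2

So m_A(x) = (x - 5)^2 = x^2 - 10*x + 25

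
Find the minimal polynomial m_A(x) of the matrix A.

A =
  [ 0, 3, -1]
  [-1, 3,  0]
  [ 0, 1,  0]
x^3 - 3*x^2 + 3*x - 1

The characteristic polynomial is χ_A(x) = (x - 1)^3, so the eigenvalues are known. The minimal polynomial is
  m_A(x) = Π_λ (x − λ)^{k_λ}
where k_λ is the size of the *largest* Jordan block for λ (equivalently, the smallest k with (A − λI)^k v = 0 for every generalised eigenvector v of λ).

  λ = 1: largest Jordan block has size 3, contributing (x − 1)^3

So m_A(x) = (x - 1)^3 = x^3 - 3*x^2 + 3*x - 1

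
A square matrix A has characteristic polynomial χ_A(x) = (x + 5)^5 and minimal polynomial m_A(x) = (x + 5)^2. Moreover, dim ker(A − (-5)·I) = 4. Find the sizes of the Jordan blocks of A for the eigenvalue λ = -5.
Block sizes for λ = -5: [2, 1, 1, 1]

Step 1 — from the characteristic polynomial, algebraic multiplicity of λ = -5 is 5. From dim ker(A − (-5)·I) = 4, there are exactly 4 Jordan blocks for λ = -5.
Step 2 — from the minimal polynomial, the factor (x + 5)^2 tells us the largest block for λ = -5 has size 2.
Step 3 — with total size 5, 4 blocks, and largest block 2, the block sizes (in nonincreasing order) are [2, 1, 1, 1].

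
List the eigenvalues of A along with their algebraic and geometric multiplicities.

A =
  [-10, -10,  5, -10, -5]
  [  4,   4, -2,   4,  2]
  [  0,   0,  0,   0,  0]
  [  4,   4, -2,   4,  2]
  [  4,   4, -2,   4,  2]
λ = 0: alg = 5, geom = 4

Step 1 — factor the characteristic polynomial to read off the algebraic multiplicities:
  χ_A(x) = x^5

Step 2 — compute geometric multiplicities via the rank-nullity identity g(λ) = n − rank(A − λI):
  rank(A − (0)·I) = 1, so dim ker(A − (0)·I) = n − 1 = 4

Summary:
  λ = 0: algebraic multiplicity = 5, geometric multiplicity = 4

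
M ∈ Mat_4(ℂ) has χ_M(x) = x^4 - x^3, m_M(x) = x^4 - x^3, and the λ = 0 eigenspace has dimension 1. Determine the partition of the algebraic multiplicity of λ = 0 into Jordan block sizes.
Block sizes for λ = 0: [3]

Step 1 — from the characteristic polynomial, algebraic multiplicity of λ = 0 is 3. From dim ker(M − (0)·I) = 1, there are exactly 1 Jordan blocks for λ = 0.
Step 2 — from the minimal polynomial, the factor (x − 0)^3 tells us the largest block for λ = 0 has size 3.
Step 3 — with total size 3, 1 blocks, and largest block 3, the block sizes (in nonincreasing order) are [3].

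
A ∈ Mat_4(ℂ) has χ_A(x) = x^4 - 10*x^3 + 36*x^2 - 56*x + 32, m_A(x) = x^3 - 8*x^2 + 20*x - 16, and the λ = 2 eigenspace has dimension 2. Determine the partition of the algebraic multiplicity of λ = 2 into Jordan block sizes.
Block sizes for λ = 2: [2, 1]

Step 1 — from the characteristic polynomial, algebraic multiplicity of λ = 2 is 3. From dim ker(A − (2)·I) = 2, there are exactly 2 Jordan blocks for λ = 2.
Step 2 — from the minimal polynomial, the factor (x − 2)^2 tells us the largest block for λ = 2 has size 2.
Step 3 — with total size 3, 2 blocks, and largest block 2, the block sizes (in nonincreasing order) are [2, 1].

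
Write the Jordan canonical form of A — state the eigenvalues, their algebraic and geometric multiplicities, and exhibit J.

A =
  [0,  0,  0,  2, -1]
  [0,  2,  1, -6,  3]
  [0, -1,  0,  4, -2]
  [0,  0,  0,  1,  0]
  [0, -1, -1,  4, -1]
J_3(0) ⊕ J_1(1) ⊕ J_1(1)

The characteristic polynomial is
  det(x·I − A) = x^5 - 2*x^4 + x^3 = x^3*(x - 1)^2

Eigenvalues and multiplicities (the geometric multiplicity of λ is n − rank(A − λI), which equals the number of Jordan blocks for λ):
  λ = 0: algebraic multiplicity = 3, geometric multiplicity = 1
  λ = 1: algebraic multiplicity = 2, geometric multiplicity = 2

Determining the block sizes for each eigenvalue:
  λ = 0: one block (gm = 1), so the single block has size am = 3 → block sizes [3]
  λ = 1: gm = am = 2, so every block has size 1 → block sizes [1, 1]

Assembling the blocks gives a Jordan form
J =
  [0, 1, 0, 0, 0]
  [0, 0, 1, 0, 0]
  [0, 0, 0, 0, 0]
  [0, 0, 0, 1, 0]
  [0, 0, 0, 0, 1]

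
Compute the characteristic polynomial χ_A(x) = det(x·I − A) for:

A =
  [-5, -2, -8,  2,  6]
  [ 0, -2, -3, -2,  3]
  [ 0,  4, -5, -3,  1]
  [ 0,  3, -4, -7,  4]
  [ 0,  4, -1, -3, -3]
x^5 + 22*x^4 + 193*x^3 + 844*x^2 + 1840*x + 1600

Expanding det(x·I − A) (e.g. by cofactor expansion or by noting that A is similar to its Jordan form J, which has the same characteristic polynomial as A) gives
  χ_A(x) = x^5 + 22*x^4 + 193*x^3 + 844*x^2 + 1840*x + 1600
which factors as (x + 4)^3*(x + 5)^2. The eigenvalues (with algebraic multiplicities) are λ = -5 with multiplicity 2, λ = -4 with multiplicity 3.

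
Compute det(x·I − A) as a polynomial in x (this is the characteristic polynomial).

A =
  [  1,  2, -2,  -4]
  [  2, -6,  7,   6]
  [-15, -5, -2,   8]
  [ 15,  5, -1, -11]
x^4 + 18*x^3 + 120*x^2 + 350*x + 375

Expanding det(x·I − A) (e.g. by cofactor expansion or by noting that A is similar to its Jordan form J, which has the same characteristic polynomial as A) gives
  χ_A(x) = x^4 + 18*x^3 + 120*x^2 + 350*x + 375
which factors as (x + 3)*(x + 5)^3. The eigenvalues (with algebraic multiplicities) are λ = -5 with multiplicity 3, λ = -3 with multiplicity 1.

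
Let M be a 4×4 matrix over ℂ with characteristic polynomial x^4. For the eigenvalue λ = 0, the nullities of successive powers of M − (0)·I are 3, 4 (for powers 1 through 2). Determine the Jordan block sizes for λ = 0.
Block sizes for λ = 0: [2, 1, 1]

From the dimensions of kernels of powers, the number of Jordan blocks of size at least j is d_j − d_{j−1} where d_j = dim ker(N^j) (with d_0 = 0). Computing the differences gives [3, 1].
The number of blocks of size exactly k is (#blocks of size ≥ k) − (#blocks of size ≥ k + 1), so the partition is: 2 block(s) of size 1, 1 block(s) of size 2.
In nonincreasing order the block sizes are [2, 1, 1].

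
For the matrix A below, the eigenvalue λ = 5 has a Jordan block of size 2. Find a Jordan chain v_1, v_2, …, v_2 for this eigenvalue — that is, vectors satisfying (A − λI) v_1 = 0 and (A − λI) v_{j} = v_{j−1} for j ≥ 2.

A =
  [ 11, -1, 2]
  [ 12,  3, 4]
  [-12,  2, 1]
A Jordan chain for λ = 5 of length 2:
v_1 = (6, 12, -12)ᵀ
v_2 = (1, 0, 0)ᵀ

Let N = A − (5)·I. We want v_2 with N^2 v_2 = 0 but N^1 v_2 ≠ 0; then v_{j-1} := N · v_j for j = 2, …, 2.

Pick v_2 = (1, 0, 0)ᵀ.
Then v_1 = N · v_2 = (6, 12, -12)ᵀ.

Sanity check: (A − (5)·I) v_1 = (0, 0, 0)ᵀ = 0. ✓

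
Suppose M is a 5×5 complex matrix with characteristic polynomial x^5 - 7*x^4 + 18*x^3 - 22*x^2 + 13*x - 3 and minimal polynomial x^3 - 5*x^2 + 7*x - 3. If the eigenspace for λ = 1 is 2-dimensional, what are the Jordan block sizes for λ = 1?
Block sizes for λ = 1: [2, 2]

Step 1 — from the characteristic polynomial, algebraic multiplicity of λ = 1 is 4. From dim ker(M − (1)·I) = 2, there are exactly 2 Jordan blocks for λ = 1.
Step 2 — from the minimal polynomial, the factor (x − 1)^2 tells us the largest block for λ = 1 has size 2.
Step 3 — with total size 4, 2 blocks, and largest block 2, the block sizes (in nonincreasing order) are [2, 2].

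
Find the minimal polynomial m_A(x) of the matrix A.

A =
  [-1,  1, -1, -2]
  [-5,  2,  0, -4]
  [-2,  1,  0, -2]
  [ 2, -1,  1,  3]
x^3 - 3*x^2 + 3*x - 1

The characteristic polynomial is χ_A(x) = (x - 1)^4, so the eigenvalues are known. The minimal polynomial is
  m_A(x) = Π_λ (x − λ)^{k_λ}
where k_λ is the size of the *largest* Jordan block for λ (equivalently, the smallest k with (A − λI)^k v = 0 for every generalised eigenvector v of λ).

  λ = 1: largest Jordan block has size 3, contributing (x − 1)^3

So m_A(x) = (x - 1)^3 = x^3 - 3*x^2 + 3*x - 1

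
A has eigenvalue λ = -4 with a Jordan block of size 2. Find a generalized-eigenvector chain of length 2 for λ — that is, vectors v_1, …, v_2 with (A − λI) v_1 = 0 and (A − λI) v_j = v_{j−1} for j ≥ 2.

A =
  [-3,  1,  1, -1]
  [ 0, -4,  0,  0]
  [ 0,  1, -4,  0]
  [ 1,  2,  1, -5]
A Jordan chain for λ = -4 of length 2:
v_1 = (1, 0, 0, 1)ᵀ
v_2 = (1, 0, 0, 0)ᵀ

Let N = A − (-4)·I. We want v_2 with N^2 v_2 = 0 but N^1 v_2 ≠ 0; then v_{j-1} := N · v_j for j = 2, …, 2.

Pick v_2 = (1, 0, 0, 0)ᵀ.
Then v_1 = N · v_2 = (1, 0, 0, 1)ᵀ.

Sanity check: (A − (-4)·I) v_1 = (0, 0, 0, 0)ᵀ = 0. ✓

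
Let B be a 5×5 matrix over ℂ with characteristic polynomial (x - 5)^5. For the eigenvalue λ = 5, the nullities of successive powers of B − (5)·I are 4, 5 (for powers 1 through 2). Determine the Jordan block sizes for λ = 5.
Block sizes for λ = 5: [2, 1, 1, 1]

From the dimensions of kernels of powers, the number of Jordan blocks of size at least j is d_j − d_{j−1} where d_j = dim ker(N^j) (with d_0 = 0). Computing the differences gives [4, 1].
The number of blocks of size exactly k is (#blocks of size ≥ k) − (#blocks of size ≥ k + 1), so the partition is: 3 block(s) of size 1, 1 block(s) of size 2.
In nonincreasing order the block sizes are [2, 1, 1, 1].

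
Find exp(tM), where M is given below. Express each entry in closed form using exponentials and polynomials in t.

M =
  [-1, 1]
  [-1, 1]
e^{tM} =
  [1 - t, t]
  [-t, t + 1]

Strategy: write M = P · J · P⁻¹ where J is a Jordan canonical form, so e^{tM} = P · e^{tJ} · P⁻¹, and e^{tJ} can be computed block-by-block.

M has Jordan form
J =
  [0, 1]
  [0, 0]
(up to reordering of blocks).

Per-block formulas:
  For a 2×2 Jordan block J_2(0): exp(t · J_2(0)) = e^(0t)·(I + t·N), where N is the 2×2 nilpotent shift.

After assembling e^{tJ} and conjugating by P, we get:

e^{tM} =
  [1 - t, t]
  [-t, t + 1]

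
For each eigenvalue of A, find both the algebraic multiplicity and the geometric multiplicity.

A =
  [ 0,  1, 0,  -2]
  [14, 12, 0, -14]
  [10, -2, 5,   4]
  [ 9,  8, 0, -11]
λ = -2: alg = 2, geom = 1; λ = 5: alg = 2, geom = 2

Step 1 — factor the characteristic polynomial to read off the algebraic multiplicities:
  χ_A(x) = (x - 5)^2*(x + 2)^2

Step 2 — compute geometric multiplicities via the rank-nullity identity g(λ) = n − rank(A − λI):
  rank(A − (-2)·I) = 3, so dim ker(A − (-2)·I) = n − 3 = 1
  rank(A − (5)·I) = 2, so dim ker(A − (5)·I) = n − 2 = 2

Summary:
  λ = -2: algebraic multiplicity = 2, geometric multiplicity = 1
  λ = 5: algebraic multiplicity = 2, geometric multiplicity = 2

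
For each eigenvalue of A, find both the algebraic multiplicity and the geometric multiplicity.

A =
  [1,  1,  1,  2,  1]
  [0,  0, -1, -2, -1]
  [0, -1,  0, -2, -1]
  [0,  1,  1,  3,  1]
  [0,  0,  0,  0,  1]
λ = 1: alg = 5, geom = 4

Step 1 — factor the characteristic polynomial to read off the algebraic multiplicities:
  χ_A(x) = (x - 1)^5

Step 2 — compute geometric multiplicities via the rank-nullity identity g(λ) = n − rank(A − λI):
  rank(A − (1)·I) = 1, so dim ker(A − (1)·I) = n − 1 = 4

Summary:
  λ = 1: algebraic multiplicity = 5, geometric multiplicity = 4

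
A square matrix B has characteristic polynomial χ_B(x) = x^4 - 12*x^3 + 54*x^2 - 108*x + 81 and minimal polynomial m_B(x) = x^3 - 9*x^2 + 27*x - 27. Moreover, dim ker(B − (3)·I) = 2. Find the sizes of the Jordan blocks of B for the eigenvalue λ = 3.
Block sizes for λ = 3: [3, 1]

Step 1 — from the characteristic polynomial, algebraic multiplicity of λ = 3 is 4. From dim ker(B − (3)·I) = 2, there are exactly 2 Jordan blocks for λ = 3.
Step 2 — from the minimal polynomial, the factor (x − 3)^3 tells us the largest block for λ = 3 has size 3.
Step 3 — with total size 4, 2 blocks, and largest block 3, the block sizes (in nonincreasing order) are [3, 1].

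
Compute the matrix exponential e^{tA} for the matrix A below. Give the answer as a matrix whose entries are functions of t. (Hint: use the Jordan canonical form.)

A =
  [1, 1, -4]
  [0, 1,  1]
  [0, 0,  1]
e^{tA} =
  [exp(t), t*exp(t), t^2*exp(t)/2 - 4*t*exp(t)]
  [0, exp(t), t*exp(t)]
  [0, 0, exp(t)]

Strategy: write A = P · J · P⁻¹ where J is a Jordan canonical form, so e^{tA} = P · e^{tJ} · P⁻¹, and e^{tJ} can be computed block-by-block.

A has Jordan form
J =
  [1, 1, 0]
  [0, 1, 1]
  [0, 0, 1]
(up to reordering of blocks).

Per-block formulas:
  For a 3×3 Jordan block J_3(1): exp(t · J_3(1)) = e^(1t)·(I + t·N + (t^2/2)·N^2), where N is the 3×3 nilpotent shift.

After assembling e^{tJ} and conjugating by P, we get:

e^{tA} =
  [exp(t), t*exp(t), t^2*exp(t)/2 - 4*t*exp(t)]
  [0, exp(t), t*exp(t)]
  [0, 0, exp(t)]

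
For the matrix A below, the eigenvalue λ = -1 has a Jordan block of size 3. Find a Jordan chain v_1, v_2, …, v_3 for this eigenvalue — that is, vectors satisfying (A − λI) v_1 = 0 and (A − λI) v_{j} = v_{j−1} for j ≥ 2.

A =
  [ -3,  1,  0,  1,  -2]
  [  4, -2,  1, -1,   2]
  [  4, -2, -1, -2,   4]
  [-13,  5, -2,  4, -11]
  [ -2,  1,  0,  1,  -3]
A Jordan chain for λ = -1 of length 3:
v_1 = (-1, 1, 2, -5, -1)ᵀ
v_2 = (-2, 4, 4, -13, -2)ᵀ
v_3 = (1, 0, 0, 0, 0)ᵀ

Let N = A − (-1)·I. We want v_3 with N^3 v_3 = 0 but N^2 v_3 ≠ 0; then v_{j-1} := N · v_j for j = 3, …, 2.

Pick v_3 = (1, 0, 0, 0, 0)ᵀ.
Then v_2 = N · v_3 = (-2, 4, 4, -13, -2)ᵀ.
Then v_1 = N · v_2 = (-1, 1, 2, -5, -1)ᵀ.

Sanity check: (A − (-1)·I) v_1 = (0, 0, 0, 0, 0)ᵀ = 0. ✓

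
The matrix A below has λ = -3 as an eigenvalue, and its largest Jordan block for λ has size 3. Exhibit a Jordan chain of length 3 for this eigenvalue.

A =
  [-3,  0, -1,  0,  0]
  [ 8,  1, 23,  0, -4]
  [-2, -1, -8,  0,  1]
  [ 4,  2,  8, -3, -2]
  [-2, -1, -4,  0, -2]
A Jordan chain for λ = -3 of length 3:
v_1 = (2, -6, 0, 4, -2)ᵀ
v_2 = (0, 8, -2, 4, -2)ᵀ
v_3 = (1, 0, 0, 0, 0)ᵀ

Let N = A − (-3)·I. We want v_3 with N^3 v_3 = 0 but N^2 v_3 ≠ 0; then v_{j-1} := N · v_j for j = 3, …, 2.

Pick v_3 = (1, 0, 0, 0, 0)ᵀ.
Then v_2 = N · v_3 = (0, 8, -2, 4, -2)ᵀ.
Then v_1 = N · v_2 = (2, -6, 0, 4, -2)ᵀ.

Sanity check: (A − (-3)·I) v_1 = (0, 0, 0, 0, 0)ᵀ = 0. ✓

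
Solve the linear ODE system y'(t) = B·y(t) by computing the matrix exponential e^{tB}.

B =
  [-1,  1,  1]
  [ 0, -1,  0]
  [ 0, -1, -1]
e^{tB} =
  [exp(-t), -t^2*exp(-t)/2 + t*exp(-t), t*exp(-t)]
  [0, exp(-t), 0]
  [0, -t*exp(-t), exp(-t)]

Strategy: write B = P · J · P⁻¹ where J is a Jordan canonical form, so e^{tB} = P · e^{tJ} · P⁻¹, and e^{tJ} can be computed block-by-block.

B has Jordan form
J =
  [-1,  1,  0]
  [ 0, -1,  1]
  [ 0,  0, -1]
(up to reordering of blocks).

Per-block formulas:
  For a 3×3 Jordan block J_3(-1): exp(t · J_3(-1)) = e^(-1t)·(I + t·N + (t^2/2)·N^2), where N is the 3×3 nilpotent shift.

After assembling e^{tJ} and conjugating by P, we get:

e^{tB} =
  [exp(-t), -t^2*exp(-t)/2 + t*exp(-t), t*exp(-t)]
  [0, exp(-t), 0]
  [0, -t*exp(-t), exp(-t)]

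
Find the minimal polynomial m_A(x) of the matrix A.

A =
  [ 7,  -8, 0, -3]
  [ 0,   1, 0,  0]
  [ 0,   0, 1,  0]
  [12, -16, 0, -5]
x^2 - 2*x + 1

The characteristic polynomial is χ_A(x) = (x - 1)^4, so the eigenvalues are known. The minimal polynomial is
  m_A(x) = Π_λ (x − λ)^{k_λ}
where k_λ is the size of the *largest* Jordan block for λ (equivalently, the smallest k with (A − λI)^k v = 0 for every generalised eigenvector v of λ).

  λ = 1: largest Jordan block has size 2, contributing (x − 1)^2

So m_A(x) = (x - 1)^2 = x^2 - 2*x + 1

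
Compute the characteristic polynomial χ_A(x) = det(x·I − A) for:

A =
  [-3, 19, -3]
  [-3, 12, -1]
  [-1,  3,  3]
x^3 - 12*x^2 + 48*x - 64

Expanding det(x·I − A) (e.g. by cofactor expansion or by noting that A is similar to its Jordan form J, which has the same characteristic polynomial as A) gives
  χ_A(x) = x^3 - 12*x^2 + 48*x - 64
which factors as (x - 4)^3. The eigenvalues (with algebraic multiplicities) are λ = 4 with multiplicity 3.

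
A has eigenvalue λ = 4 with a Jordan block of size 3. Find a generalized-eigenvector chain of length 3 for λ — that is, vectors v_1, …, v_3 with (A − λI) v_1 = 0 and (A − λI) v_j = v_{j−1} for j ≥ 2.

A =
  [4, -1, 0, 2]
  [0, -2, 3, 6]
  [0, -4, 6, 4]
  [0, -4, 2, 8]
A Jordan chain for λ = 4 of length 3:
v_1 = (-2, 0, 0, 0)ᵀ
v_2 = (-1, -6, -4, -4)ᵀ
v_3 = (0, 1, 0, 0)ᵀ

Let N = A − (4)·I. We want v_3 with N^3 v_3 = 0 but N^2 v_3 ≠ 0; then v_{j-1} := N · v_j for j = 3, …, 2.

Pick v_3 = (0, 1, 0, 0)ᵀ.
Then v_2 = N · v_3 = (-1, -6, -4, -4)ᵀ.
Then v_1 = N · v_2 = (-2, 0, 0, 0)ᵀ.

Sanity check: (A − (4)·I) v_1 = (0, 0, 0, 0)ᵀ = 0. ✓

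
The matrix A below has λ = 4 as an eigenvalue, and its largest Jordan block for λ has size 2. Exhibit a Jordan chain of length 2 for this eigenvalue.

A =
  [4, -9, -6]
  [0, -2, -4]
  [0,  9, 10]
A Jordan chain for λ = 4 of length 2:
v_1 = (-9, -6, 9)ᵀ
v_2 = (0, 1, 0)ᵀ

Let N = A − (4)·I. We want v_2 with N^2 v_2 = 0 but N^1 v_2 ≠ 0; then v_{j-1} := N · v_j for j = 2, …, 2.

Pick v_2 = (0, 1, 0)ᵀ.
Then v_1 = N · v_2 = (-9, -6, 9)ᵀ.

Sanity check: (A − (4)·I) v_1 = (0, 0, 0)ᵀ = 0. ✓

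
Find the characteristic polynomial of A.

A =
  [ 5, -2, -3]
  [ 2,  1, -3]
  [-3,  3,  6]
x^3 - 12*x^2 + 45*x - 54

Expanding det(x·I − A) (e.g. by cofactor expansion or by noting that A is similar to its Jordan form J, which has the same characteristic polynomial as A) gives
  χ_A(x) = x^3 - 12*x^2 + 45*x - 54
which factors as (x - 6)*(x - 3)^2. The eigenvalues (with algebraic multiplicities) are λ = 3 with multiplicity 2, λ = 6 with multiplicity 1.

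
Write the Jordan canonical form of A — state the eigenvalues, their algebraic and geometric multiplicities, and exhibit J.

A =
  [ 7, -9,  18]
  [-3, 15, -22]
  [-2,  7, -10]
J_3(4)

The characteristic polynomial is
  det(x·I − A) = x^3 - 12*x^2 + 48*x - 64 = (x - 4)^3

Eigenvalues and multiplicities (the geometric multiplicity of λ is n − rank(A − λI), which equals the number of Jordan blocks for λ):
  λ = 4: algebraic multiplicity = 3, geometric multiplicity = 1

Determining the block sizes for each eigenvalue:
  λ = 4: one block (gm = 1), so the single block has size am = 3 → block sizes [3]

Assembling the blocks gives a Jordan form
J =
  [4, 1, 0]
  [0, 4, 1]
  [0, 0, 4]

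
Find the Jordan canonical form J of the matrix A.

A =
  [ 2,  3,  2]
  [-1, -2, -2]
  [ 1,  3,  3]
J_2(1) ⊕ J_1(1)

The characteristic polynomial is
  det(x·I − A) = x^3 - 3*x^2 + 3*x - 1 = (x - 1)^3

Eigenvalues and multiplicities (the geometric multiplicity of λ is n − rank(A − λI), which equals the number of Jordan blocks for λ):
  λ = 1: algebraic multiplicity = 3, geometric multiplicity = 2

Determining the block sizes for each eigenvalue:
  λ = 1: 2 blocks summing to 3 forces exactly one block of size 2 and the rest size 1 → block sizes [2, 1]

Assembling the blocks gives a Jordan form
J =
  [1, 1, 0]
  [0, 1, 0]
  [0, 0, 1]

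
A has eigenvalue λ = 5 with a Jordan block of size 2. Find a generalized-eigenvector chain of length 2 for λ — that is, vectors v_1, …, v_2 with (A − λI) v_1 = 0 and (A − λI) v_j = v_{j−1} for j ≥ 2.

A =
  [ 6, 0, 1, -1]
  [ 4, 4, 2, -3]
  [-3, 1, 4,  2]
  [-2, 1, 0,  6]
A Jordan chain for λ = 5 of length 2:
v_1 = (1, 4, -3, -2)ᵀ
v_2 = (1, 0, 0, 0)ᵀ

Let N = A − (5)·I. We want v_2 with N^2 v_2 = 0 but N^1 v_2 ≠ 0; then v_{j-1} := N · v_j for j = 2, …, 2.

Pick v_2 = (1, 0, 0, 0)ᵀ.
Then v_1 = N · v_2 = (1, 4, -3, -2)ᵀ.

Sanity check: (A − (5)·I) v_1 = (0, 0, 0, 0)ᵀ = 0. ✓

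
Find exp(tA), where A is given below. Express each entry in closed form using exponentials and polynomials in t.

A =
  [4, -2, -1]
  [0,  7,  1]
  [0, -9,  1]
e^{tA} =
  [exp(4*t), 3*t^2*exp(4*t)/2 - 2*t*exp(4*t), t^2*exp(4*t)/2 - t*exp(4*t)]
  [0, 3*t*exp(4*t) + exp(4*t), t*exp(4*t)]
  [0, -9*t*exp(4*t), -3*t*exp(4*t) + exp(4*t)]

Strategy: write A = P · J · P⁻¹ where J is a Jordan canonical form, so e^{tA} = P · e^{tJ} · P⁻¹, and e^{tJ} can be computed block-by-block.

A has Jordan form
J =
  [4, 1, 0]
  [0, 4, 1]
  [0, 0, 4]
(up to reordering of blocks).

Per-block formulas:
  For a 3×3 Jordan block J_3(4): exp(t · J_3(4)) = e^(4t)·(I + t·N + (t^2/2)·N^2), where N is the 3×3 nilpotent shift.

After assembling e^{tJ} and conjugating by P, we get:

e^{tA} =
  [exp(4*t), 3*t^2*exp(4*t)/2 - 2*t*exp(4*t), t^2*exp(4*t)/2 - t*exp(4*t)]
  [0, 3*t*exp(4*t) + exp(4*t), t*exp(4*t)]
  [0, -9*t*exp(4*t), -3*t*exp(4*t) + exp(4*t)]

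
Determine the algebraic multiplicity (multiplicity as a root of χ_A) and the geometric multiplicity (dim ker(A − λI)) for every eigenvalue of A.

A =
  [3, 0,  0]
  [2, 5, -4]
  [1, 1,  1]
λ = 3: alg = 3, geom = 2

Step 1 — factor the characteristic polynomial to read off the algebraic multiplicities:
  χ_A(x) = (x - 3)^3

Step 2 — compute geometric multiplicities via the rank-nullity identity g(λ) = n − rank(A − λI):
  rank(A − (3)·I) = 1, so dim ker(A − (3)·I) = n − 1 = 2

Summary:
  λ = 3: algebraic multiplicity = 3, geometric multiplicity = 2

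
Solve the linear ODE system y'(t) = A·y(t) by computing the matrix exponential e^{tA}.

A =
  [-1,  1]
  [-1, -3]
e^{tA} =
  [t*exp(-2*t) + exp(-2*t), t*exp(-2*t)]
  [-t*exp(-2*t), -t*exp(-2*t) + exp(-2*t)]

Strategy: write A = P · J · P⁻¹ where J is a Jordan canonical form, so e^{tA} = P · e^{tJ} · P⁻¹, and e^{tJ} can be computed block-by-block.

A has Jordan form
J =
  [-2,  1]
  [ 0, -2]
(up to reordering of blocks).

Per-block formulas:
  For a 2×2 Jordan block J_2(-2): exp(t · J_2(-2)) = e^(-2t)·(I + t·N), where N is the 2×2 nilpotent shift.

After assembling e^{tJ} and conjugating by P, we get:

e^{tA} =
  [t*exp(-2*t) + exp(-2*t), t*exp(-2*t)]
  [-t*exp(-2*t), -t*exp(-2*t) + exp(-2*t)]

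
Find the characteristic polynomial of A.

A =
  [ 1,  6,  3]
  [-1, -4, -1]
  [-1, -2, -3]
x^3 + 6*x^2 + 12*x + 8

Expanding det(x·I − A) (e.g. by cofactor expansion or by noting that A is similar to its Jordan form J, which has the same characteristic polynomial as A) gives
  χ_A(x) = x^3 + 6*x^2 + 12*x + 8
which factors as (x + 2)^3. The eigenvalues (with algebraic multiplicities) are λ = -2 with multiplicity 3.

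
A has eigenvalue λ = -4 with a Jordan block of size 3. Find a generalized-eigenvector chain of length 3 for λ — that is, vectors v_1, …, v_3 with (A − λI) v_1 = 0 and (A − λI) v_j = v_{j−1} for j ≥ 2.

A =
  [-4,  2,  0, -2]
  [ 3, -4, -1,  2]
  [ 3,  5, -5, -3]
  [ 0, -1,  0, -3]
A Jordan chain for λ = -4 of length 3:
v_1 = (6, -3, 12, -3)ᵀ
v_2 = (0, 3, 3, 0)ᵀ
v_3 = (1, 0, 0, 0)ᵀ

Let N = A − (-4)·I. We want v_3 with N^3 v_3 = 0 but N^2 v_3 ≠ 0; then v_{j-1} := N · v_j for j = 3, …, 2.

Pick v_3 = (1, 0, 0, 0)ᵀ.
Then v_2 = N · v_3 = (0, 3, 3, 0)ᵀ.
Then v_1 = N · v_2 = (6, -3, 12, -3)ᵀ.

Sanity check: (A − (-4)·I) v_1 = (0, 0, 0, 0)ᵀ = 0. ✓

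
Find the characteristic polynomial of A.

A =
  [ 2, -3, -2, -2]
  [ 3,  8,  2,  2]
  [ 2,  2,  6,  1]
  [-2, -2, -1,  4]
x^4 - 20*x^3 + 150*x^2 - 500*x + 625

Expanding det(x·I − A) (e.g. by cofactor expansion or by noting that A is similar to its Jordan form J, which has the same characteristic polynomial as A) gives
  χ_A(x) = x^4 - 20*x^3 + 150*x^2 - 500*x + 625
which factors as (x - 5)^4. The eigenvalues (with algebraic multiplicities) are λ = 5 with multiplicity 4.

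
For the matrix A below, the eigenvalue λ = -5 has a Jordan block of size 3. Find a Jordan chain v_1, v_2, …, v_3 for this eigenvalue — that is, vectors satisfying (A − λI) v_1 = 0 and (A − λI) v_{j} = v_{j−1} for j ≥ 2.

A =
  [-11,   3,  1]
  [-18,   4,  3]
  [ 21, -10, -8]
A Jordan chain for λ = -5 of length 3:
v_1 = (3, 9, -9)ᵀ
v_2 = (-6, -18, 21)ᵀ
v_3 = (1, 0, 0)ᵀ

Let N = A − (-5)·I. We want v_3 with N^3 v_3 = 0 but N^2 v_3 ≠ 0; then v_{j-1} := N · v_j for j = 3, …, 2.

Pick v_3 = (1, 0, 0)ᵀ.
Then v_2 = N · v_3 = (-6, -18, 21)ᵀ.
Then v_1 = N · v_2 = (3, 9, -9)ᵀ.

Sanity check: (A − (-5)·I) v_1 = (0, 0, 0)ᵀ = 0. ✓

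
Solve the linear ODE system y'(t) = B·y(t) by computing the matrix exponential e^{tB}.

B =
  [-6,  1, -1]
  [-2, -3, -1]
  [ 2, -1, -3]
e^{tB} =
  [-2*t*exp(-4*t) + exp(-4*t), t*exp(-4*t), -t*exp(-4*t)]
  [-2*t*exp(-4*t), t*exp(-4*t) + exp(-4*t), -t*exp(-4*t)]
  [2*t*exp(-4*t), -t*exp(-4*t), t*exp(-4*t) + exp(-4*t)]

Strategy: write B = P · J · P⁻¹ where J is a Jordan canonical form, so e^{tB} = P · e^{tJ} · P⁻¹, and e^{tJ} can be computed block-by-block.

B has Jordan form
J =
  [-4,  1,  0]
  [ 0, -4,  0]
  [ 0,  0, -4]
(up to reordering of blocks).

Per-block formulas:
  For a 1×1 block at λ = -4: exp(t · [-4]) = [e^(-4t)].
  For a 2×2 Jordan block J_2(-4): exp(t · J_2(-4)) = e^(-4t)·(I + t·N), where N is the 2×2 nilpotent shift.

After assembling e^{tJ} and conjugating by P, we get:

e^{tB} =
  [-2*t*exp(-4*t) + exp(-4*t), t*exp(-4*t), -t*exp(-4*t)]
  [-2*t*exp(-4*t), t*exp(-4*t) + exp(-4*t), -t*exp(-4*t)]
  [2*t*exp(-4*t), -t*exp(-4*t), t*exp(-4*t) + exp(-4*t)]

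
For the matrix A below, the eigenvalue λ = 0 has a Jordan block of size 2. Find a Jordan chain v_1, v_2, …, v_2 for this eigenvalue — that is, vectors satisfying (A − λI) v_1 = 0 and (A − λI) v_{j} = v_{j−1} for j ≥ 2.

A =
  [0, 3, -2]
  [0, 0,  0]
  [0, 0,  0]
A Jordan chain for λ = 0 of length 2:
v_1 = (3, 0, 0)ᵀ
v_2 = (0, 1, 0)ᵀ

Let N = A − (0)·I. We want v_2 with N^2 v_2 = 0 but N^1 v_2 ≠ 0; then v_{j-1} := N · v_j for j = 2, …, 2.

Pick v_2 = (0, 1, 0)ᵀ.
Then v_1 = N · v_2 = (3, 0, 0)ᵀ.

Sanity check: (A − (0)·I) v_1 = (0, 0, 0)ᵀ = 0. ✓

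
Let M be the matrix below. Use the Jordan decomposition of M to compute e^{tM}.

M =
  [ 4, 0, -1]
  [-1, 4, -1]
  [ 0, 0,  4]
e^{tM} =
  [exp(4*t), 0, -t*exp(4*t)]
  [-t*exp(4*t), exp(4*t), t^2*exp(4*t)/2 - t*exp(4*t)]
  [0, 0, exp(4*t)]

Strategy: write M = P · J · P⁻¹ where J is a Jordan canonical form, so e^{tM} = P · e^{tJ} · P⁻¹, and e^{tJ} can be computed block-by-block.

M has Jordan form
J =
  [4, 1, 0]
  [0, 4, 1]
  [0, 0, 4]
(up to reordering of blocks).

Per-block formulas:
  For a 3×3 Jordan block J_3(4): exp(t · J_3(4)) = e^(4t)·(I + t·N + (t^2/2)·N^2), where N is the 3×3 nilpotent shift.

After assembling e^{tJ} and conjugating by P, we get:

e^{tM} =
  [exp(4*t), 0, -t*exp(4*t)]
  [-t*exp(4*t), exp(4*t), t^2*exp(4*t)/2 - t*exp(4*t)]
  [0, 0, exp(4*t)]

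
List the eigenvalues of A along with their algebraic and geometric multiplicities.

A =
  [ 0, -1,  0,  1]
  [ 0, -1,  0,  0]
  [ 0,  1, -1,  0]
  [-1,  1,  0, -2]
λ = -1: alg = 4, geom = 2

Step 1 — factor the characteristic polynomial to read off the algebraic multiplicities:
  χ_A(x) = (x + 1)^4

Step 2 — compute geometric multiplicities via the rank-nullity identity g(λ) = n − rank(A − λI):
  rank(A − (-1)·I) = 2, so dim ker(A − (-1)·I) = n − 2 = 2

Summary:
  λ = -1: algebraic multiplicity = 4, geometric multiplicity = 2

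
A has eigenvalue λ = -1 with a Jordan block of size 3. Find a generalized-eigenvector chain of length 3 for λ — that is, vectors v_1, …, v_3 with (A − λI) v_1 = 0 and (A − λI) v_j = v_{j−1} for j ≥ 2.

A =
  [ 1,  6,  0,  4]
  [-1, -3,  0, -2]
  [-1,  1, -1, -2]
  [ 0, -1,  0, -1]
A Jordan chain for λ = -1 of length 3:
v_1 = (-2, 0, -3, 1)ᵀ
v_2 = (2, -1, -1, 0)ᵀ
v_3 = (1, 0, 0, 0)ᵀ

Let N = A − (-1)·I. We want v_3 with N^3 v_3 = 0 but N^2 v_3 ≠ 0; then v_{j-1} := N · v_j for j = 3, …, 2.

Pick v_3 = (1, 0, 0, 0)ᵀ.
Then v_2 = N · v_3 = (2, -1, -1, 0)ᵀ.
Then v_1 = N · v_2 = (-2, 0, -3, 1)ᵀ.

Sanity check: (A − (-1)·I) v_1 = (0, 0, 0, 0)ᵀ = 0. ✓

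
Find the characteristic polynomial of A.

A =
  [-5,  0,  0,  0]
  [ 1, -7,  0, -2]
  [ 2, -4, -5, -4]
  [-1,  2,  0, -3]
x^4 + 20*x^3 + 150*x^2 + 500*x + 625

Expanding det(x·I − A) (e.g. by cofactor expansion or by noting that A is similar to its Jordan form J, which has the same characteristic polynomial as A) gives
  χ_A(x) = x^4 + 20*x^3 + 150*x^2 + 500*x + 625
which factors as (x + 5)^4. The eigenvalues (with algebraic multiplicities) are λ = -5 with multiplicity 4.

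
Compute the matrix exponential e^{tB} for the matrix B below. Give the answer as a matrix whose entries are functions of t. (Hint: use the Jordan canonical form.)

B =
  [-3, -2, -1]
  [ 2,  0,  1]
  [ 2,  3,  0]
e^{tB} =
  [-t^2*exp(-t) - 2*t*exp(-t) + exp(-t), -t^2*exp(-t)/2 - 2*t*exp(-t), -t^2*exp(-t)/2 - t*exp(-t)]
  [2*t*exp(-t), t*exp(-t) + exp(-t), t*exp(-t)]
  [2*t^2*exp(-t) + 2*t*exp(-t), t^2*exp(-t) + 3*t*exp(-t), t^2*exp(-t) + t*exp(-t) + exp(-t)]

Strategy: write B = P · J · P⁻¹ where J is a Jordan canonical form, so e^{tB} = P · e^{tJ} · P⁻¹, and e^{tJ} can be computed block-by-block.

B has Jordan form
J =
  [-1,  1,  0]
  [ 0, -1,  1]
  [ 0,  0, -1]
(up to reordering of blocks).

Per-block formulas:
  For a 3×3 Jordan block J_3(-1): exp(t · J_3(-1)) = e^(-1t)·(I + t·N + (t^2/2)·N^2), where N is the 3×3 nilpotent shift.

After assembling e^{tJ} and conjugating by P, we get:

e^{tB} =
  [-t^2*exp(-t) - 2*t*exp(-t) + exp(-t), -t^2*exp(-t)/2 - 2*t*exp(-t), -t^2*exp(-t)/2 - t*exp(-t)]
  [2*t*exp(-t), t*exp(-t) + exp(-t), t*exp(-t)]
  [2*t^2*exp(-t) + 2*t*exp(-t), t^2*exp(-t) + 3*t*exp(-t), t^2*exp(-t) + t*exp(-t) + exp(-t)]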